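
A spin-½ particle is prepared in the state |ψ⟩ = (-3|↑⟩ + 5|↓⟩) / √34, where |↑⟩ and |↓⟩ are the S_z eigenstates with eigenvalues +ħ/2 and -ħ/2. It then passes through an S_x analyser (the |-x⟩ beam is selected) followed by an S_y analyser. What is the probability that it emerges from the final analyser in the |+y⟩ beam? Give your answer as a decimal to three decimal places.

First analyser (S_x): P(|-x⟩) = |⟨-x|ψ⟩|² = 64/68.
After stage 1 the state is |-x⟩; P(|+y⟩) = |⟨+y|-x⟩|² = 1/2.
Joint probability = 64/68 × 1/2 = 0.471.

0.471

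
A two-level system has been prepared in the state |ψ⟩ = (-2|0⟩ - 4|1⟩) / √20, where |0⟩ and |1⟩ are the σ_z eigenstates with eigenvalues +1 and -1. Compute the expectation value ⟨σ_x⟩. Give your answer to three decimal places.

0.800

⟨σ_x⟩ = 2 Re(a* b)/(|a|²+|b|²) with a = -2, b = -4.
a* b = 8, so ⟨σ_x⟩ = 16/20.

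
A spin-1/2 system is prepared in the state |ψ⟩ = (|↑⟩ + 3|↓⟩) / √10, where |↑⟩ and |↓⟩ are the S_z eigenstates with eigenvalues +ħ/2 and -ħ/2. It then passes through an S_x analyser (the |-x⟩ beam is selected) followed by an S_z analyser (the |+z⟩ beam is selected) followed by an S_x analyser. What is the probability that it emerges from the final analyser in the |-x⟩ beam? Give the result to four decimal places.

0.0500

First analyser (S_x): P(|-x⟩) = |⟨-x|ψ⟩|² = 4/20.
After stage 1 the state is |-x⟩; P(|+z⟩) = |⟨+z|-x⟩|² = 1/2.
After stage 2 the state is |+z⟩; P(|-x⟩) = |⟨-x|+z⟩|² = 1/2.
Joint probability = 4/20 × 1/2 × 1/2 = 0.0500.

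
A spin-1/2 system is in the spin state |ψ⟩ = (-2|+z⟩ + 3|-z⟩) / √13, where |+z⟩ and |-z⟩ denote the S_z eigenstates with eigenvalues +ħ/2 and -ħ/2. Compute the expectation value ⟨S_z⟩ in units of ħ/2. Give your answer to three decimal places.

-0.385

⟨σ_z⟩ = |a|² - |b|² divided by |a|²+|b|², with a, b the |+z⟩, |-z⟩ amplitudes.
= (4 - 9)/13 = -5/13.
⟨S_z⟩ = (ħ/2)·⟨σ_z⟩.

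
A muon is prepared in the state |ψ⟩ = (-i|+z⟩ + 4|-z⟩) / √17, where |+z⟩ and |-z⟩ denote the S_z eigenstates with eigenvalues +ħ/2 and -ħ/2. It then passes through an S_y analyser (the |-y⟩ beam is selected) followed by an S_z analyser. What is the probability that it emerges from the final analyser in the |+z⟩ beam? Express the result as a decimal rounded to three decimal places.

First analyser (S_y): P(|-y⟩) = |⟨-y|ψ⟩|² = 9/34.
After stage 1 the state is |-y⟩; P(|+z⟩) = |⟨+z|-y⟩|² = 1/2.
Joint probability = 9/34 × 1/2 = 0.132.

0.132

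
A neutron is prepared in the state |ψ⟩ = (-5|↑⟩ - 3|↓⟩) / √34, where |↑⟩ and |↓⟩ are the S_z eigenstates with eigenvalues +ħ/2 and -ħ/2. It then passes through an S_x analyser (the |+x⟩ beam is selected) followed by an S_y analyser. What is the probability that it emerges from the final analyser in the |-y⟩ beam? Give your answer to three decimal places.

0.471

First analyser (S_x): P(|+x⟩) = |⟨+x|ψ⟩|² = 64/68.
After stage 1 the state is |+x⟩; P(|-y⟩) = |⟨-y|+x⟩|² = 1/2.
Joint probability = 64/68 × 1/2 = 0.471.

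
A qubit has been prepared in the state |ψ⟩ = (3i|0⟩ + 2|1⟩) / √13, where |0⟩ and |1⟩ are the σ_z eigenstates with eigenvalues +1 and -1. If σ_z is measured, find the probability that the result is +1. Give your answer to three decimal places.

The +1 outcome corresponds to |0⟩. Its amplitude in |ψ⟩ is 3i/√13.
P = |3i|² / 13 = 9/13.

0.692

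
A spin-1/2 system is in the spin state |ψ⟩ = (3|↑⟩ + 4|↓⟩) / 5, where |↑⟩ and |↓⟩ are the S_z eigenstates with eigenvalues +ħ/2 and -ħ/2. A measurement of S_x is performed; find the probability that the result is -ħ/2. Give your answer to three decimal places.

0.020

|-x⟩ = (|↑⟩ - |↓⟩)/√2, so ⟨-x|ψ⟩ = (-1) / (√2·5).
P = |-1|² / 50 = 1/50.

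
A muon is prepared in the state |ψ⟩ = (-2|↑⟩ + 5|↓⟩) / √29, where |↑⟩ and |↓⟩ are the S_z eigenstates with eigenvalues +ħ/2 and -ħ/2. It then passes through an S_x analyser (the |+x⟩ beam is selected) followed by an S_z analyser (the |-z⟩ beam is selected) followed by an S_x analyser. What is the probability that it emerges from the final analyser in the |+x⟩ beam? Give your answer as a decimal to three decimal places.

First analyser (S_x): P(|+x⟩) = |⟨+x|ψ⟩|² = 9/58.
After stage 1 the state is |+x⟩; P(|-z⟩) = |⟨-z|+x⟩|² = 1/2.
After stage 2 the state is |-z⟩; P(|+x⟩) = |⟨+x|-z⟩|² = 1/2.
Joint probability = 9/58 × 1/2 × 1/2 = 0.039.

0.039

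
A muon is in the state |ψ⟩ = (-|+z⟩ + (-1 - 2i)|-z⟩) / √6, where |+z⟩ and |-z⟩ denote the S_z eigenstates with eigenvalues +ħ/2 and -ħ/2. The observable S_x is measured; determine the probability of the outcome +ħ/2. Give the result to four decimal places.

0.6667

|+x⟩ = (|+z⟩ + |-z⟩)/√2, so ⟨+x|ψ⟩ = (-2 - 2i) / (√2·√6).
P = |-2 - 2i|² / 12 = 8/12.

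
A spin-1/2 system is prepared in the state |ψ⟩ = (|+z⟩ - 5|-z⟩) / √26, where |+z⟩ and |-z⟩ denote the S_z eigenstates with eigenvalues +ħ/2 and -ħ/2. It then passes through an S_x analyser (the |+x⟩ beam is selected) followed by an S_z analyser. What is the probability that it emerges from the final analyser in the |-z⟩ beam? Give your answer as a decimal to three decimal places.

First analyser (S_x): P(|+x⟩) = |⟨+x|ψ⟩|² = 16/52.
After stage 1 the state is |+x⟩; P(|-z⟩) = |⟨-z|+x⟩|² = 1/2.
Joint probability = 16/52 × 1/2 = 0.154.

0.154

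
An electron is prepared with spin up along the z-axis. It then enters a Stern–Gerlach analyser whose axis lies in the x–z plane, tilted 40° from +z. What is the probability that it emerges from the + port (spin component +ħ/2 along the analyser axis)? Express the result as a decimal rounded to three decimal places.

For spin-½, the probability of finding spin-up along an axis at angle θ to the initial spin direction is cos²(θ/2); spin-down is sin²(θ/2).
θ = 40°, so P = cos²(20°) ≈ 0.883.

0.883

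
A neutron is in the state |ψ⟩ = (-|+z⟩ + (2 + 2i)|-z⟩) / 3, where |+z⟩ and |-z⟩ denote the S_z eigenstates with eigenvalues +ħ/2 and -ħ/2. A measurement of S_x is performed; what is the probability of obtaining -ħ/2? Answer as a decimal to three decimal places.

0.722

|-x⟩ = (|+z⟩ - |-z⟩)/√2, so ⟨-x|ψ⟩ = (-3 - 2i) / (√2·3).
P = |-3 - 2i|² / 18 = 13/18.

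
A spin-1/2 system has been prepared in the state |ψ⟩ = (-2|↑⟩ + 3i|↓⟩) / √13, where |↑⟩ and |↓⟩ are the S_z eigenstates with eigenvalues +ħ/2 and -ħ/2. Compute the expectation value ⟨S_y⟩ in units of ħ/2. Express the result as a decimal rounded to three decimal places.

-0.923

⟨σ_y⟩ = 2 Im(a* b)/(|a|²+|b|²) with a = -2, b = 3i.
a* b = -6i, so ⟨σ_y⟩ = -12/13.
⟨S_y⟩ = (ħ/2)·⟨σ_y⟩.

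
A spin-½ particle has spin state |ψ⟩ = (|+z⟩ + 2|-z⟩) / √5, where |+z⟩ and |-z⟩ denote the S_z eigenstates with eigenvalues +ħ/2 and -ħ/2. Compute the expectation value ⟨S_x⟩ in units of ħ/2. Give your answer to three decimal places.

⟨σ_x⟩ = 2 Re(a* b)/(|a|²+|b|²) with a = 1, b = 2.
a* b = 2, so ⟨σ_x⟩ = 4/5.
⟨S_x⟩ = (ħ/2)·⟨σ_x⟩.

0.800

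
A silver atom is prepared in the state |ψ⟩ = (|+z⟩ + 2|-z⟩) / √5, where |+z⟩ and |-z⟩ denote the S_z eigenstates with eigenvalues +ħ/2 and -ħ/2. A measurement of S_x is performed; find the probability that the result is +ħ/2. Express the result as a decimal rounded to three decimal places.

0.900

|+x⟩ = (|+z⟩ + |-z⟩)/√2, so ⟨+x|ψ⟩ = (3) / (√2·√5).
P = |3|² / 10 = 9/10.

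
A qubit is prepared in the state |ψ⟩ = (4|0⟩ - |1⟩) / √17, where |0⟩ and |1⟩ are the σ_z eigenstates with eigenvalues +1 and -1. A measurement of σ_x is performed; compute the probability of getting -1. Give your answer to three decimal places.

|-x⟩ = (|0⟩ - |1⟩)/√2, so ⟨-x|ψ⟩ = (5) / (√2·√17).
P = |5|² / 34 = 25/34.

0.735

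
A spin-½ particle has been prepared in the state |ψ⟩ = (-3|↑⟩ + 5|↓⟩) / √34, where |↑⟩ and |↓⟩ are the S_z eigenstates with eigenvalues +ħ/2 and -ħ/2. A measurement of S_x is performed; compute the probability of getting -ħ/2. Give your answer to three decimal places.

|-x⟩ = (|↑⟩ - |↓⟩)/√2, so ⟨-x|ψ⟩ = (-8) / (√2·√34).
P = |-8|² / 68 = 64/68.

0.941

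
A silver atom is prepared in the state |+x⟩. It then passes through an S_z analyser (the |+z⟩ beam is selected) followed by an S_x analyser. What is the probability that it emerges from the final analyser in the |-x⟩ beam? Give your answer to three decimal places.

First analyser (S_z): from |+x⟩, P(|+z⟩) = 1/2.
After stage 1 the state is |+z⟩; P(|-x⟩) = |⟨-x|+z⟩|² = 1/2.
Joint probability = 1/2 × 1/2 = 0.250.

0.250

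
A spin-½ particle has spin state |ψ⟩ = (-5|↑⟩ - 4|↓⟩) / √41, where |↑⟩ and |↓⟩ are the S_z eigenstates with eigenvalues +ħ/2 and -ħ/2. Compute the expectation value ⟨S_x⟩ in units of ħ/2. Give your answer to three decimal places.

0.976

⟨σ_x⟩ = 2 Re(a* b)/(|a|²+|b|²) with a = -5, b = -4.
a* b = 20, so ⟨σ_x⟩ = 40/41.
⟨S_x⟩ = (ħ/2)·⟨σ_x⟩.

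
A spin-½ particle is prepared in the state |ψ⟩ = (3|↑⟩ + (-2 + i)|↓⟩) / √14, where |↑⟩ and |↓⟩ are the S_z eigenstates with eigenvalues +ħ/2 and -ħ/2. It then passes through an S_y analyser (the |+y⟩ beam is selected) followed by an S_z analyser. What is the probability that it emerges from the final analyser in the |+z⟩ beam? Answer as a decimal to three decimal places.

0.357

First analyser (S_y): P(|+y⟩) = |⟨+y|ψ⟩|² = 20/28.
After stage 1 the state is |+y⟩; P(|+z⟩) = |⟨+z|+y⟩|² = 1/2.
Joint probability = 20/28 × 1/2 = 0.357.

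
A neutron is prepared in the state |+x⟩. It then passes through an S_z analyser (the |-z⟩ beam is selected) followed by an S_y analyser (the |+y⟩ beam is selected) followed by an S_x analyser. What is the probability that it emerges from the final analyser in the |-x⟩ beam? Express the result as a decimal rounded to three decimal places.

0.125

First analyser (S_z): from |+x⟩, P(|-z⟩) = 1/2.
After stage 1 the state is |-z⟩; P(|+y⟩) = |⟨+y|-z⟩|² = 1/2.
After stage 2 the state is |+y⟩; P(|-x⟩) = |⟨-x|+y⟩|² = 1/2.
Joint probability = 1/2 × 1/2 × 1/2 = 0.125.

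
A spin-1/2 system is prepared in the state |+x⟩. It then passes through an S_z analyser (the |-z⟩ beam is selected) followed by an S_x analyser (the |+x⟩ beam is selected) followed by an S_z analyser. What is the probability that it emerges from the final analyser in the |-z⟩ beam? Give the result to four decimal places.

First analyser (S_z): from |+x⟩, P(|-z⟩) = 1/2.
After stage 1 the state is |-z⟩; P(|+x⟩) = |⟨+x|-z⟩|² = 1/2.
After stage 2 the state is |+x⟩; P(|-z⟩) = |⟨-z|+x⟩|² = 1/2.
Joint probability = 1/2 × 1/2 × 1/2 = 0.1250.

0.1250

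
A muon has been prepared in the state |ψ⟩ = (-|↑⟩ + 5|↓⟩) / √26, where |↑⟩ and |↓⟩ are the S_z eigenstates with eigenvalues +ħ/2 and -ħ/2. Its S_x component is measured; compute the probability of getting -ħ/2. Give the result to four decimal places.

|-x⟩ = (|↑⟩ - |↓⟩)/√2, so ⟨-x|ψ⟩ = (-6) / (√2·√26).
P = |-6|² / 52 = 36/52.

0.6923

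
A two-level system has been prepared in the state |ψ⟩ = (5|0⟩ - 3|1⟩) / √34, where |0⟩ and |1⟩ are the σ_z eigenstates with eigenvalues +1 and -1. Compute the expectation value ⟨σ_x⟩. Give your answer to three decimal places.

-0.882

⟨σ_x⟩ = 2 Re(a* b)/(|a|²+|b|²) with a = 5, b = -3.
a* b = -15, so ⟨σ_x⟩ = -30/34.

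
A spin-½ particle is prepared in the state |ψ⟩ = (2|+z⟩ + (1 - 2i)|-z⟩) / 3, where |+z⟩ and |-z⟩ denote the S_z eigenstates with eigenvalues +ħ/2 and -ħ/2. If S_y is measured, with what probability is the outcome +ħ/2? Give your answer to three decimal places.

|+y⟩ = (|+z⟩ + i|-z⟩)/√2, so ⟨+y|ψ⟩ = (-i) / (√2·3).
P = |-i|² / 18 = 1/18.

0.056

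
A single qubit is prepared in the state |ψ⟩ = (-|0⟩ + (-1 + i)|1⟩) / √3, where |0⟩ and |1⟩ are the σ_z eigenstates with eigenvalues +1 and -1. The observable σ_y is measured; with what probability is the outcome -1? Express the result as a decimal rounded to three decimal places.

0.833

|-y⟩ = (|0⟩ - i|1⟩)/√2, so ⟨-y|ψ⟩ = (-2 - i) / (√2·√3).
P = |-2 - i|² / 6 = 5/6.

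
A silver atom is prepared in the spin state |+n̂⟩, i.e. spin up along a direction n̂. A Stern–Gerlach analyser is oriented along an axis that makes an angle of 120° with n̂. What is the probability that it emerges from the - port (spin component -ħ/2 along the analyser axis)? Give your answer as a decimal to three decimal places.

0.750

For spin-½, the probability of finding spin-up along an axis at angle θ to the initial spin direction is cos²(θ/2); spin-down is sin²(θ/2).
θ = 120°, so P = sin²(60°) ≈ 0.750.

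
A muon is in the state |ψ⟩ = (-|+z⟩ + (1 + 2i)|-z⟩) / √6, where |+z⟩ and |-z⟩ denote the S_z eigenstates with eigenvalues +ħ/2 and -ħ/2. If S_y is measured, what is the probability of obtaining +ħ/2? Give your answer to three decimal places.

0.167

|+y⟩ = (|+z⟩ + i|-z⟩)/√2, so ⟨+y|ψ⟩ = (1 - i) / (√2·√6).
P = |1 - i|² / 12 = 2/12.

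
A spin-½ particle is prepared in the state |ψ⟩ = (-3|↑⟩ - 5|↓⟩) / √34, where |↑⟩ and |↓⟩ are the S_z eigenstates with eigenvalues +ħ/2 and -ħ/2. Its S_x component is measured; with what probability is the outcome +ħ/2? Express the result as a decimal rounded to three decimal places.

|+x⟩ = (|↑⟩ + |↓⟩)/√2, so ⟨+x|ψ⟩ = (-8) / (√2·√34).
P = |-8|² / 68 = 64/68.

0.941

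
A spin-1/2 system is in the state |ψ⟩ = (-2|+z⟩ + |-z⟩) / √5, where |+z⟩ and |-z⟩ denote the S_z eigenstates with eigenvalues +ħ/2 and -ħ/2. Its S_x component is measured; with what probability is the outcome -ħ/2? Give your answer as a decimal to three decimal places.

|-x⟩ = (|+z⟩ - |-z⟩)/√2, so ⟨-x|ψ⟩ = (-3) / (√2·√5).
P = |-3|² / 10 = 9/10.

0.900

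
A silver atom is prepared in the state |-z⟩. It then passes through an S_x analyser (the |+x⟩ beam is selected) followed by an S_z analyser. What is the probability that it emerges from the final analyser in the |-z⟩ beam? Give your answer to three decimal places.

0.250

First analyser (S_x): from |-z⟩, P(|+x⟩) = 1/2.
After stage 1 the state is |+x⟩; P(|-z⟩) = |⟨-z|+x⟩|² = 1/2.
Joint probability = 1/2 × 1/2 = 0.250.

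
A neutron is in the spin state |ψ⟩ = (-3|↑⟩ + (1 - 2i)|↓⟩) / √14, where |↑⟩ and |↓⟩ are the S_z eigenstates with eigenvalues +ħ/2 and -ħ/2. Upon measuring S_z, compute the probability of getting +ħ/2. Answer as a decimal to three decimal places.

The +ħ/2 outcome corresponds to |↑⟩. Its amplitude in |ψ⟩ is -3/√14.
P = |-3|² / 14 = 9/14.

0.643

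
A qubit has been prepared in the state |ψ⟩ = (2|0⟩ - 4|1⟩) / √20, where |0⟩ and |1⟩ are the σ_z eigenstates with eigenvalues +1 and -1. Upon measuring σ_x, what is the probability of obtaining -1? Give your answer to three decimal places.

|-x⟩ = (|0⟩ - |1⟩)/√2, so ⟨-x|ψ⟩ = (6) / (√2·√20).
P = |6|² / 40 = 36/40.

0.900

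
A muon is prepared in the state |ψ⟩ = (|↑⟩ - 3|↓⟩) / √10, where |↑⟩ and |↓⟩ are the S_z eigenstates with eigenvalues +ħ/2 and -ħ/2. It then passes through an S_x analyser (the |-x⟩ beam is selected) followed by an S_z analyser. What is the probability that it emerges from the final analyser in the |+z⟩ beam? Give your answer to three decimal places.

First analyser (S_x): P(|-x⟩) = |⟨-x|ψ⟩|² = 16/20.
After stage 1 the state is |-x⟩; P(|+z⟩) = |⟨+z|-x⟩|² = 1/2.
Joint probability = 16/20 × 1/2 = 0.400.

0.400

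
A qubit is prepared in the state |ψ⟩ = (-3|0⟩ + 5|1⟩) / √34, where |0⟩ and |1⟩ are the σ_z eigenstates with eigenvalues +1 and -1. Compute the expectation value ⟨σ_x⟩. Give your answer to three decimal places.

⟨σ_x⟩ = 2 Re(a* b)/(|a|²+|b|²) with a = -3, b = 5.
a* b = -15, so ⟨σ_x⟩ = -30/34.

-0.882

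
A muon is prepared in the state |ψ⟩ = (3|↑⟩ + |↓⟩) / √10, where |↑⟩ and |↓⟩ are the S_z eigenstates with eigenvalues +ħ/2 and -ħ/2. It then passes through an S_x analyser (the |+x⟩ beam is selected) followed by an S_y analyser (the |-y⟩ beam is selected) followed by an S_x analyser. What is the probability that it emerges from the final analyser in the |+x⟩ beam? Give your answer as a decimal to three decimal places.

First analyser (S_x): P(|+x⟩) = |⟨+x|ψ⟩|² = 16/20.
After stage 1 the state is |+x⟩; P(|-y⟩) = |⟨-y|+x⟩|² = 1/2.
After stage 2 the state is |-y⟩; P(|+x⟩) = |⟨+x|-y⟩|² = 1/2.
Joint probability = 16/20 × 1/2 × 1/2 = 0.200.

0.200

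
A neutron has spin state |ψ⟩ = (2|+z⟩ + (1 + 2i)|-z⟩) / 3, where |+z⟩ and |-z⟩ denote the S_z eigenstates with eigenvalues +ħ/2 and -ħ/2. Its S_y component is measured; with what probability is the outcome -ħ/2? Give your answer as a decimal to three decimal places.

|-y⟩ = (|+z⟩ - i|-z⟩)/√2, so ⟨-y|ψ⟩ = (i) / (√2·3).
P = |i|² / 18 = 1/18.

0.056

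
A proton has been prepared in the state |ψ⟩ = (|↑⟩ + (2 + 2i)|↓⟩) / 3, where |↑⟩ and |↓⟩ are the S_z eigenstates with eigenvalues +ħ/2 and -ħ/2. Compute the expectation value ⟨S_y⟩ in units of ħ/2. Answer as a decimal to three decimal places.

0.444

⟨σ_y⟩ = 2 Im(a* b)/(|a|²+|b|²) with a = 1, b = (2 + 2i).
a* b = (2 + 2i), so ⟨σ_y⟩ = 4/9.
⟨S_y⟩ = (ħ/2)·⟨σ_y⟩.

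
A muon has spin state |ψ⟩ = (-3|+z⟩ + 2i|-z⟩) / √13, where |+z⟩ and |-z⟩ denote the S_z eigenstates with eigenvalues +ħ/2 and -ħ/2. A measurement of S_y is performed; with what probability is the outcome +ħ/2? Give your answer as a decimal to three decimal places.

0.038

|+y⟩ = (|+z⟩ + i|-z⟩)/√2, so ⟨+y|ψ⟩ = (-1) / (√2·√13).
P = |-1|² / 26 = 1/26.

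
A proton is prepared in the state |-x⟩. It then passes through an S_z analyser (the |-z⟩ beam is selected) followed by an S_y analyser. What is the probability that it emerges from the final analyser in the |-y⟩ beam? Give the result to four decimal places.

First analyser (S_z): from |-x⟩, P(|-z⟩) = 1/2.
After stage 1 the state is |-z⟩; P(|-y⟩) = |⟨-y|-z⟩|² = 1/2.
Joint probability = 1/2 × 1/2 = 0.2500.

0.2500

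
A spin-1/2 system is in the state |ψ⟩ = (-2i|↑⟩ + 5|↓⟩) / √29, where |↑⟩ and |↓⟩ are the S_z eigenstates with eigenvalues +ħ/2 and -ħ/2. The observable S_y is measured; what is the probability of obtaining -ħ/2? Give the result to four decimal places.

0.1552

|-y⟩ = (|↑⟩ - i|↓⟩)/√2, so ⟨-y|ψ⟩ = (3i) / (√2·√29).
P = |3i|² / 58 = 9/58.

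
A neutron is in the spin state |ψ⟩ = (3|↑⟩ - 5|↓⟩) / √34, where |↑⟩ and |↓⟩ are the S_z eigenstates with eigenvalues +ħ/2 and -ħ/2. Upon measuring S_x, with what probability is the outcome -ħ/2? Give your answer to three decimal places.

|-x⟩ = (|↑⟩ - |↓⟩)/√2, so ⟨-x|ψ⟩ = (8) / (√2·√34).
P = |8|² / 68 = 64/68.

0.941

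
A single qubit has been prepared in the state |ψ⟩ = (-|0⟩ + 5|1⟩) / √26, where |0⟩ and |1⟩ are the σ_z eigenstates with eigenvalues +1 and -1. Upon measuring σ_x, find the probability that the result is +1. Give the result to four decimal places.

|+x⟩ = (|0⟩ + |1⟩)/√2, so ⟨+x|ψ⟩ = (4) / (√2·√26).
P = |4|² / 52 = 16/52.

0.3077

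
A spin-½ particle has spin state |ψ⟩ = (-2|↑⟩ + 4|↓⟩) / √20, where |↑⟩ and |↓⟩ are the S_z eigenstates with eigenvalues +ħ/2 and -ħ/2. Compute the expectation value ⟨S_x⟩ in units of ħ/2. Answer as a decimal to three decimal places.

⟨σ_x⟩ = 2 Re(a* b)/(|a|²+|b|²) with a = -2, b = 4.
a* b = -8, so ⟨σ_x⟩ = -16/20.
⟨S_x⟩ = (ħ/2)·⟨σ_x⟩.

-0.800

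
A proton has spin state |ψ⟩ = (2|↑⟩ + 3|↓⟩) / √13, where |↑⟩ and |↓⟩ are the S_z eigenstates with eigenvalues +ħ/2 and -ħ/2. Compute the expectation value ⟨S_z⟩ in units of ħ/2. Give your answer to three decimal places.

⟨σ_z⟩ = |a|² - |b|² divided by |a|²+|b|², with a, b the |↑⟩, |↓⟩ amplitudes.
= (4 - 9)/13 = -5/13.
⟨S_z⟩ = (ħ/2)·⟨σ_z⟩.

-0.385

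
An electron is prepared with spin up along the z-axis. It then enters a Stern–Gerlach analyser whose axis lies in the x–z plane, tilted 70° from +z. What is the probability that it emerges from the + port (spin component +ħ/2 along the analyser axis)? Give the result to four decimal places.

For spin-½, the probability of finding spin-up along an axis at angle θ to the initial spin direction is cos²(θ/2); spin-down is sin²(θ/2).
θ = 70°, so P = cos²(35°) ≈ 0.6710.

0.6710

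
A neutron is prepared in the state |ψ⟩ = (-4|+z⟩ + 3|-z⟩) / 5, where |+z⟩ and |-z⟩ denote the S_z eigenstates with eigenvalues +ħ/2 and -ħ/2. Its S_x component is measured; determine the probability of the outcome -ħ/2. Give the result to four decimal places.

|-x⟩ = (|+z⟩ - |-z⟩)/√2, so ⟨-x|ψ⟩ = (-7) / (√2·5).
P = |-7|² / 50 = 49/50.

0.9800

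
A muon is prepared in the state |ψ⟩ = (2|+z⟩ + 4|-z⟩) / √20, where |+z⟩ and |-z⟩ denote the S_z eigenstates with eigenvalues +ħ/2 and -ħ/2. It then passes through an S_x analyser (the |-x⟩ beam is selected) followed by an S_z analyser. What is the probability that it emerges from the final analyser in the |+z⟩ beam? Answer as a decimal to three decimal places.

First analyser (S_x): P(|-x⟩) = |⟨-x|ψ⟩|² = 4/40.
After stage 1 the state is |-x⟩; P(|+z⟩) = |⟨+z|-x⟩|² = 1/2.
Joint probability = 4/40 × 1/2 = 0.050.

0.050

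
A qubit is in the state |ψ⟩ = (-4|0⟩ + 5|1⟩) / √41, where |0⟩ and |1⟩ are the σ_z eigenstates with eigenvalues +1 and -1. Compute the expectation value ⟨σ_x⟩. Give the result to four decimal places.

-0.9756

⟨σ_x⟩ = 2 Re(a* b)/(|a|²+|b|²) with a = -4, b = 5.
a* b = -20, so ⟨σ_x⟩ = -40/41.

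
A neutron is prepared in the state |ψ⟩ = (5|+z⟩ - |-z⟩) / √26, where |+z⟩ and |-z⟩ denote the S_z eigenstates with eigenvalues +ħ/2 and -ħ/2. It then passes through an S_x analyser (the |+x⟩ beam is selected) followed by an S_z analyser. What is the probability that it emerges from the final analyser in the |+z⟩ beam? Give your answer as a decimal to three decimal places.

0.154

First analyser (S_x): P(|+x⟩) = |⟨+x|ψ⟩|² = 16/52.
After stage 1 the state is |+x⟩; P(|+z⟩) = |⟨+z|+x⟩|² = 1/2.
Joint probability = 16/52 × 1/2 = 0.154.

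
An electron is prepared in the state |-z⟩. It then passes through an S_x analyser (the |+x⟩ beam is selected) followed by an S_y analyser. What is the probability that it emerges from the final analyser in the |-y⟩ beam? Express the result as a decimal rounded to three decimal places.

0.250

First analyser (S_x): from |-z⟩, P(|+x⟩) = 1/2.
After stage 1 the state is |+x⟩; P(|-y⟩) = |⟨-y|+x⟩|² = 1/2.
Joint probability = 1/2 × 1/2 = 0.250.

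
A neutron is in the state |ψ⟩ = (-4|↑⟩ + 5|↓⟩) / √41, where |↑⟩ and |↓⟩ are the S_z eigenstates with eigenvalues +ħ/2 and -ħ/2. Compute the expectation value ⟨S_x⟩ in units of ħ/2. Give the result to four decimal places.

-0.9756

⟨σ_x⟩ = 2 Re(a* b)/(|a|²+|b|²) with a = -4, b = 5.
a* b = -20, so ⟨σ_x⟩ = -40/41.
⟨S_x⟩ = (ħ/2)·⟨σ_x⟩.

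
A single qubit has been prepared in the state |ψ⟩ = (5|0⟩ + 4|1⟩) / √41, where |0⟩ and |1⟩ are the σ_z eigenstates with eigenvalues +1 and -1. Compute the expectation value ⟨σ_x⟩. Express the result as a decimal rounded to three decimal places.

0.976

⟨σ_x⟩ = 2 Re(a* b)/(|a|²+|b|²) with a = 5, b = 4.
a* b = 20, so ⟨σ_x⟩ = 40/41.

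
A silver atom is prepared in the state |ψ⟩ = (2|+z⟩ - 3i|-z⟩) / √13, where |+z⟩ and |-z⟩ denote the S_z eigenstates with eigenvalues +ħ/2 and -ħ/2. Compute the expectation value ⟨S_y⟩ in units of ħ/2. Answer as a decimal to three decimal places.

-0.923

⟨σ_y⟩ = 2 Im(a* b)/(|a|²+|b|²) with a = 2, b = -3i.
a* b = -6i, so ⟨σ_y⟩ = -12/13.
⟨S_y⟩ = (ħ/2)·⟨σ_y⟩.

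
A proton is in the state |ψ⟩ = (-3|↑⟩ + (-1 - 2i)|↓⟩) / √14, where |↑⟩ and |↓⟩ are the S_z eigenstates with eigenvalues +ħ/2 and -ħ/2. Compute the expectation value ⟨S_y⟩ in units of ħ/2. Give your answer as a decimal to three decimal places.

⟨σ_y⟩ = 2 Im(a* b)/(|a|²+|b|²) with a = -3, b = (-1 - 2i).
a* b = (3 + 6i), so ⟨σ_y⟩ = 12/14.
⟨S_y⟩ = (ħ/2)·⟨σ_y⟩.

0.857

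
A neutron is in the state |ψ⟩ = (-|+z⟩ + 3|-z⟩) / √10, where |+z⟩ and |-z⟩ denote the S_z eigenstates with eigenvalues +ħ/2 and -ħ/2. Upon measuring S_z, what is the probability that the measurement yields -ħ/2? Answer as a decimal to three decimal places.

0.900

The -ħ/2 outcome corresponds to |-z⟩. Its amplitude in |ψ⟩ is 3/√10.
P = |3|² / 10 = 9/10.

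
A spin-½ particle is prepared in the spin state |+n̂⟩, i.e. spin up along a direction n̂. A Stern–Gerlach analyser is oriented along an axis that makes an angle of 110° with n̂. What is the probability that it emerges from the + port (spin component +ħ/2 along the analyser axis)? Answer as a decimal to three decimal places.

For spin-½, the probability of finding spin-up along an axis at angle θ to the initial spin direction is cos²(θ/2); spin-down is sin²(θ/2).
θ = 110°, so P = cos²(55°) ≈ 0.329.

0.329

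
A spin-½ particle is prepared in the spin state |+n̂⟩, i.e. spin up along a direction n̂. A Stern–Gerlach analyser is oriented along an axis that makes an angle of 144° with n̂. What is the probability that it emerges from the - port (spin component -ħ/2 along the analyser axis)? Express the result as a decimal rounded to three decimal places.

For spin-½, the probability of finding spin-up along an axis at angle θ to the initial spin direction is cos²(θ/2); spin-down is sin²(θ/2).
θ = 144°, so P = sin²(72°) ≈ 0.905.

0.905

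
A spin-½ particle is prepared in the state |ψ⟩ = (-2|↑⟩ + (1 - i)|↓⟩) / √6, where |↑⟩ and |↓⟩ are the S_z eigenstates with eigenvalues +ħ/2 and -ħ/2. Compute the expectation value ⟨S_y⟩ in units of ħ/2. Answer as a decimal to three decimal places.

0.667

⟨σ_y⟩ = 2 Im(a* b)/(|a|²+|b|²) with a = -2, b = (1 - i).
a* b = (-2 + 2i), so ⟨σ_y⟩ = 4/6.
⟨S_y⟩ = (ħ/2)·⟨σ_y⟩.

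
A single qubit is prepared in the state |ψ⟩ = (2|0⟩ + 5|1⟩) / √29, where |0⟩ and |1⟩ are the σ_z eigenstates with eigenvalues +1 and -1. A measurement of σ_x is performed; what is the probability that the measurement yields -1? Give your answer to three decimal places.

|-x⟩ = (|0⟩ - |1⟩)/√2, so ⟨-x|ψ⟩ = (-3) / (√2·√29).
P = |-3|² / 58 = 9/58.

0.155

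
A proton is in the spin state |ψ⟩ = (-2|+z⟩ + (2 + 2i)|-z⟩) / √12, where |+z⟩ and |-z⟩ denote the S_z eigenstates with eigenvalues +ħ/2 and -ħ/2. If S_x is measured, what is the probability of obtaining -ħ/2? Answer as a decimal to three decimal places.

|-x⟩ = (|+z⟩ - |-z⟩)/√2, so ⟨-x|ψ⟩ = (-4 - 2i) / (√2·√12).
P = |-4 - 2i|² / 24 = 20/24.

0.833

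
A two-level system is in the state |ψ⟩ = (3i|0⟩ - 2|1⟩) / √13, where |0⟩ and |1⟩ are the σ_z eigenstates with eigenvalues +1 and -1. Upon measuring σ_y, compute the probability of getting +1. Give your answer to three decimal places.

0.962

|+y⟩ = (|0⟩ + i|1⟩)/√2, so ⟨+y|ψ⟩ = (5i) / (√2·√13).
P = |5i|² / 26 = 25/26.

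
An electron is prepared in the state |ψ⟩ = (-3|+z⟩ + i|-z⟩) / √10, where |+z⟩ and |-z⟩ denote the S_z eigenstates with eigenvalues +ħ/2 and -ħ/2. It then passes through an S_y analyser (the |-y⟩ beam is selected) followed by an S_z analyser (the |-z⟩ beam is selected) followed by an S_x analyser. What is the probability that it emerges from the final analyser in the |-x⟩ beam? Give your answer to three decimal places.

First analyser (S_y): P(|-y⟩) = |⟨-y|ψ⟩|² = 16/20.
After stage 1 the state is |-y⟩; P(|-z⟩) = |⟨-z|-y⟩|² = 1/2.
After stage 2 the state is |-z⟩; P(|-x⟩) = |⟨-x|-z⟩|² = 1/2.
Joint probability = 16/20 × 1/2 × 1/2 = 0.200.

0.200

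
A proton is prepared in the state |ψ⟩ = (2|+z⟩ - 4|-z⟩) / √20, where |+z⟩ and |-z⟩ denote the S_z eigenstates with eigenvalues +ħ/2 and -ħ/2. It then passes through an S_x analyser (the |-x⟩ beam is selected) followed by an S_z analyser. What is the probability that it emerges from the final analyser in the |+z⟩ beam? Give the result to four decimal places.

First analyser (S_x): P(|-x⟩) = |⟨-x|ψ⟩|² = 36/40.
After stage 1 the state is |-x⟩; P(|+z⟩) = |⟨+z|-x⟩|² = 1/2.
Joint probability = 36/40 × 1/2 = 0.4500.

0.4500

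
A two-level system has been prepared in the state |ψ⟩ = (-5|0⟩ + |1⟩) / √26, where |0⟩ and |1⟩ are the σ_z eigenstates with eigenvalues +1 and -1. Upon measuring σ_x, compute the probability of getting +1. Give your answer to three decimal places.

|+x⟩ = (|0⟩ + |1⟩)/√2, so ⟨+x|ψ⟩ = (-4) / (√2·√26).
P = |-4|² / 52 = 16/52.

0.308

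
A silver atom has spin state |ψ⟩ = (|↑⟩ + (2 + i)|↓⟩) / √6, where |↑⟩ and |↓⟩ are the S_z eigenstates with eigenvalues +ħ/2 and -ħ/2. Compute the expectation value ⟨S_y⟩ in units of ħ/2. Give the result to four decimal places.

0.3333

⟨σ_y⟩ = 2 Im(a* b)/(|a|²+|b|²) with a = 1, b = (2 + i).
a* b = (2 + i), so ⟨σ_y⟩ = 2/6.
⟨S_y⟩ = (ħ/2)·⟨σ_y⟩.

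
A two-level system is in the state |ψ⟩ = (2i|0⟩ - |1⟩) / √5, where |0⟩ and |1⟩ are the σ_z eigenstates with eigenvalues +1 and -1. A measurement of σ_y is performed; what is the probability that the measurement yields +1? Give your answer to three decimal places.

|+y⟩ = (|0⟩ + i|1⟩)/√2, so ⟨+y|ψ⟩ = (3i) / (√2·√5).
P = |3i|² / 10 = 9/10.

0.900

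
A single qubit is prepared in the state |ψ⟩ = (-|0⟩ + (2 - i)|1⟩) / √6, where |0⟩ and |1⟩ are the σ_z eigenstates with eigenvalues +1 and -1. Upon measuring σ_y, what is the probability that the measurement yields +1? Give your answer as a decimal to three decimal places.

0.667

|+y⟩ = (|0⟩ + i|1⟩)/√2, so ⟨+y|ψ⟩ = (-2 - 2i) / (√2·√6).
P = |-2 - 2i|² / 12 = 8/12.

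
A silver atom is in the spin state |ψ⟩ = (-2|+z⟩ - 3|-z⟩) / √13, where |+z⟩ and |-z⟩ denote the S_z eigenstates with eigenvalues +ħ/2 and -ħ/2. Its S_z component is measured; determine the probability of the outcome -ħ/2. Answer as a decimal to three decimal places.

0.692

The -ħ/2 outcome corresponds to |-z⟩. Its amplitude in |ψ⟩ is -3/√13.
P = |-3|² / 13 = 9/13.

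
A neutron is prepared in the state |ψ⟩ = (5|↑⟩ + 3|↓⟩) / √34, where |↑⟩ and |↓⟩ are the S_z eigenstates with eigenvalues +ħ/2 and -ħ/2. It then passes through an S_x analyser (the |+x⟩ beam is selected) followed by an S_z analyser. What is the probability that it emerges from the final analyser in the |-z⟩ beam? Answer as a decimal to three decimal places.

First analyser (S_x): P(|+x⟩) = |⟨+x|ψ⟩|² = 64/68.
After stage 1 the state is |+x⟩; P(|-z⟩) = |⟨-z|+x⟩|² = 1/2.
Joint probability = 64/68 × 1/2 = 0.471.

0.471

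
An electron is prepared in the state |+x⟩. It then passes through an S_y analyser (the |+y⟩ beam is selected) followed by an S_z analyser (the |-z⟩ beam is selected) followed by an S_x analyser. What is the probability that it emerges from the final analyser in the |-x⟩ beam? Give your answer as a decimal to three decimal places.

0.125

First analyser (S_y): from |+x⟩, P(|+y⟩) = 1/2.
After stage 1 the state is |+y⟩; P(|-z⟩) = |⟨-z|+y⟩|² = 1/2.
After stage 2 the state is |-z⟩; P(|-x⟩) = |⟨-x|-z⟩|² = 1/2.
Joint probability = 1/2 × 1/2 × 1/2 = 0.125.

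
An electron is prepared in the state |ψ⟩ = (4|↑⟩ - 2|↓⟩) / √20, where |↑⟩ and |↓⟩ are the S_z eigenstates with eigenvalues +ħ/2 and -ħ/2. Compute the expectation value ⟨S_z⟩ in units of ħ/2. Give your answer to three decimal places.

0.600

⟨σ_z⟩ = |a|² - |b|² divided by |a|²+|b|², with a, b the |↑⟩, |↓⟩ amplitudes.
= (16 - 4)/20 = 12/20.
⟨S_z⟩ = (ħ/2)·⟨σ_z⟩.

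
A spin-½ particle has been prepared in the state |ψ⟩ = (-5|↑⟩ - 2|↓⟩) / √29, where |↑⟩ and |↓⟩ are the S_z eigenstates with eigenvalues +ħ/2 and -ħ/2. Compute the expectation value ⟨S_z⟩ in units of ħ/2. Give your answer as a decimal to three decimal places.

⟨σ_z⟩ = |a|² - |b|² divided by |a|²+|b|², with a, b the |↑⟩, |↓⟩ amplitudes.
= (25 - 4)/29 = 21/29.
⟨S_z⟩ = (ħ/2)·⟨σ_z⟩.

0.724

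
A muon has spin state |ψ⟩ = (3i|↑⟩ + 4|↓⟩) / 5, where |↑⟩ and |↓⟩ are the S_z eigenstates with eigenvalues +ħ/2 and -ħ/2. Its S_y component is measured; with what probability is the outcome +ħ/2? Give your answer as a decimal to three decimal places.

0.020

|+y⟩ = (|↑⟩ + i|↓⟩)/√2, so ⟨+y|ψ⟩ = (-i) / (√2·5).
P = |-i|² / 50 = 1/50.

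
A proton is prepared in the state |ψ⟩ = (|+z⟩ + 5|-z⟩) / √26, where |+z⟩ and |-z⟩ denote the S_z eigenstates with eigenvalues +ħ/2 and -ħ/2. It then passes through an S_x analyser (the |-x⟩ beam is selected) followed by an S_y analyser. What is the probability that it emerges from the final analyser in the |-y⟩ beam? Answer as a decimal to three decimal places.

0.154

First analyser (S_x): P(|-x⟩) = |⟨-x|ψ⟩|² = 16/52.
After stage 1 the state is |-x⟩; P(|-y⟩) = |⟨-y|-x⟩|² = 1/2.
Joint probability = 16/52 × 1/2 = 0.154.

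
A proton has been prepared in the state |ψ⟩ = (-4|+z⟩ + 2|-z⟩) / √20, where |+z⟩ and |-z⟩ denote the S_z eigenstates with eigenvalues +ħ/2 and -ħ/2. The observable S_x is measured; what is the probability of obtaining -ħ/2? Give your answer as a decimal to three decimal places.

0.900

|-x⟩ = (|+z⟩ - |-z⟩)/√2, so ⟨-x|ψ⟩ = (-6) / (√2·√20).
P = |-6|² / 40 = 36/40.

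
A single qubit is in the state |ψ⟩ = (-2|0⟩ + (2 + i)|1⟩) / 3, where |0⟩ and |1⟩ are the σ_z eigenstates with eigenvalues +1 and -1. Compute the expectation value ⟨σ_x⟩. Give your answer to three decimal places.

⟨σ_x⟩ = 2 Re(a* b)/(|a|²+|b|²) with a = -2, b = (2 + i).
a* b = (-4 - 2i), so ⟨σ_x⟩ = -8/9.

-0.889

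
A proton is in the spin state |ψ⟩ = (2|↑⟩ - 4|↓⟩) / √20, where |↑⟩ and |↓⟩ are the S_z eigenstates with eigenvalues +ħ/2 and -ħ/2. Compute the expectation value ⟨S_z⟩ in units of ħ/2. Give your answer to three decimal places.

-0.600

⟨σ_z⟩ = |a|² - |b|² divided by |a|²+|b|², with a, b the |↑⟩, |↓⟩ amplitudes.
= (4 - 16)/20 = -12/20.
⟨S_z⟩ = (ħ/2)·⟨σ_z⟩.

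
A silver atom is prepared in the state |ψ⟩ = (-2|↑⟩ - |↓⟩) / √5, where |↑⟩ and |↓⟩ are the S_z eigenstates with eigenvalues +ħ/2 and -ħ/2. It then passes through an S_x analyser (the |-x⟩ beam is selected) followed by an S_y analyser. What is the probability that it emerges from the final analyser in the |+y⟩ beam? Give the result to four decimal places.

First analyser (S_x): P(|-x⟩) = |⟨-x|ψ⟩|² = 1/10.
After stage 1 the state is |-x⟩; P(|+y⟩) = |⟨+y|-x⟩|² = 1/2.
Joint probability = 1/10 × 1/2 = 0.0500.

0.0500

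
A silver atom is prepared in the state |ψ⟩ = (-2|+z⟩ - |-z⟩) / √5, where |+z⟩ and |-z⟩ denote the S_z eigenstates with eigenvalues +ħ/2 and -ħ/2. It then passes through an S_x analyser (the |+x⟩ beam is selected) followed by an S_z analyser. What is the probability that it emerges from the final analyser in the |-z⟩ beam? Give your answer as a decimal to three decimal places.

First analyser (S_x): P(|+x⟩) = |⟨+x|ψ⟩|² = 9/10.
After stage 1 the state is |+x⟩; P(|-z⟩) = |⟨-z|+x⟩|² = 1/2.
Joint probability = 9/10 × 1/2 = 0.450.

0.450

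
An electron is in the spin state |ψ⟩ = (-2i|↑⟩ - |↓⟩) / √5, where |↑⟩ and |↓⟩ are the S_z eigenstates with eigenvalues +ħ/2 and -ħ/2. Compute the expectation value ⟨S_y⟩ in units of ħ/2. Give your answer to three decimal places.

⟨σ_y⟩ = 2 Im(a* b)/(|a|²+|b|²) with a = -2i, b = -1.
a* b = -2i, so ⟨σ_y⟩ = -4/5.
⟨S_y⟩ = (ħ/2)·⟨σ_y⟩.

-0.800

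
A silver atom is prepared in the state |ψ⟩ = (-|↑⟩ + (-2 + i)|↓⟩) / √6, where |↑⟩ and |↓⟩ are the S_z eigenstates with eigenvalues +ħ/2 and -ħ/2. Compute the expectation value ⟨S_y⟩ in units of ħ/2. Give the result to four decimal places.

⟨σ_y⟩ = 2 Im(a* b)/(|a|²+|b|²) with a = -1, b = (-2 + i).
a* b = (2 - i), so ⟨σ_y⟩ = -2/6.
⟨S_y⟩ = (ħ/2)·⟨σ_y⟩.

-0.3333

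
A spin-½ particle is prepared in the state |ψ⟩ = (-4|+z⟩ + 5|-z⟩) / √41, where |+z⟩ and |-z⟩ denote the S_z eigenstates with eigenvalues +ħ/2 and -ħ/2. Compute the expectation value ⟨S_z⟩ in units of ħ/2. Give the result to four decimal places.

⟨σ_z⟩ = |a|² - |b|² divided by |a|²+|b|², with a, b the |+z⟩, |-z⟩ amplitudes.
= (16 - 25)/41 = -9/41.
⟨S_z⟩ = (ħ/2)·⟨σ_z⟩.

-0.2195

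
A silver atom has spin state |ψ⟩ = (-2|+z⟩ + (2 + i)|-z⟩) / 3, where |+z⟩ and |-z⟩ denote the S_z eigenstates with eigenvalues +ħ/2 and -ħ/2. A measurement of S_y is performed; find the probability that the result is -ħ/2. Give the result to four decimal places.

0.7222

|-y⟩ = (|+z⟩ - i|-z⟩)/√2, so ⟨-y|ψ⟩ = (-3 + 2i) / (√2·3).
P = |-3 + 2i|² / 18 = 13/18.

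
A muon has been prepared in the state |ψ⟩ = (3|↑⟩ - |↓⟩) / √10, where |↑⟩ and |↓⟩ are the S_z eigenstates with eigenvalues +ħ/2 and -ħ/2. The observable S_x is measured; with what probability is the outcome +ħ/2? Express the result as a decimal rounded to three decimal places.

|+x⟩ = (|↑⟩ + |↓⟩)/√2, so ⟨+x|ψ⟩ = (2) / (√2·√10).
P = |2|² / 20 = 4/20.

0.200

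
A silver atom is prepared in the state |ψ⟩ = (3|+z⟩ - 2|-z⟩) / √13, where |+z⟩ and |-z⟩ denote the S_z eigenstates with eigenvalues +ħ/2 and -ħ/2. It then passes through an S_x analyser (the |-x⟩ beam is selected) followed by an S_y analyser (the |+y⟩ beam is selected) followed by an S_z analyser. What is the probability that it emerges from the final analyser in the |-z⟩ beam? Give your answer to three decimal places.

First analyser (S_x): P(|-x⟩) = |⟨-x|ψ⟩|² = 25/26.
After stage 1 the state is |-x⟩; P(|+y⟩) = |⟨+y|-x⟩|² = 1/2.
After stage 2 the state is |+y⟩; P(|-z⟩) = |⟨-z|+y⟩|² = 1/2.
Joint probability = 25/26 × 1/2 × 1/2 = 0.240.

0.240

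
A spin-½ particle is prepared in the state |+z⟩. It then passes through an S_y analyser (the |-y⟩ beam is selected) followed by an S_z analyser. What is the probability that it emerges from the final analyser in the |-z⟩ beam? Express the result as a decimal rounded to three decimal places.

0.250

First analyser (S_y): from |+z⟩, P(|-y⟩) = 1/2.
After stage 1 the state is |-y⟩; P(|-z⟩) = |⟨-z|-y⟩|² = 1/2.
Joint probability = 1/2 × 1/2 = 0.250.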